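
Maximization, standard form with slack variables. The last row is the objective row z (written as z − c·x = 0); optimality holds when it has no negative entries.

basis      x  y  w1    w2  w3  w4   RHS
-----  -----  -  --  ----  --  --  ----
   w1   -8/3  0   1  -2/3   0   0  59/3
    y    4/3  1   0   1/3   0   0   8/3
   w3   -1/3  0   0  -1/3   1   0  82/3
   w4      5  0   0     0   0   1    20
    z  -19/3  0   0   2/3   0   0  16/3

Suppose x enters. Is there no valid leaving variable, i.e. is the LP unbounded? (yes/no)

Column x has positive entries in row(s) 2, 4, so the ratio test bounds it — not unbounded.

no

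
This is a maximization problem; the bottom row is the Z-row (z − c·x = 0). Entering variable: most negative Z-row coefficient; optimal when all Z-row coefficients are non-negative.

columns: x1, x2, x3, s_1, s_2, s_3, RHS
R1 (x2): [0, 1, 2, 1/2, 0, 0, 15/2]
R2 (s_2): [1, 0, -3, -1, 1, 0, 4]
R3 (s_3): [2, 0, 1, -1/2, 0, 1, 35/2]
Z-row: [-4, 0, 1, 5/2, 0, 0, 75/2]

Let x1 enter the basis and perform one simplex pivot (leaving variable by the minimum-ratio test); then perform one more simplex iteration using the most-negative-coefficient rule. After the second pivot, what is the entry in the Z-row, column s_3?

Ratio test on column x1 — row 1: entry 0 ≤ 0; row 2: 4/1 = 4; row 3: (35/2)/2 = 35/4. Minimum is 4 at row 2 (s_2 leaves); pivot element 1.
Divide row 2 by 1; eliminate column x1 from the other rows.
Second iteration: most negative Z-row entry is -11 in column x3, so x3 enters.
Ratio test on column x3 — row 1: (15/2)/2 = 15/4; row 2: entry -3 ≤ 0; row 3: (19/2)/7 = 19/14. Minimum is 19/14 at row 3 (s_3 leaves); pivot element 7.
Divide row 3 by 7; eliminate column x3 from the other rows.
After both pivots, the entry at the Z-row, column s_3 is 11/7.

11/7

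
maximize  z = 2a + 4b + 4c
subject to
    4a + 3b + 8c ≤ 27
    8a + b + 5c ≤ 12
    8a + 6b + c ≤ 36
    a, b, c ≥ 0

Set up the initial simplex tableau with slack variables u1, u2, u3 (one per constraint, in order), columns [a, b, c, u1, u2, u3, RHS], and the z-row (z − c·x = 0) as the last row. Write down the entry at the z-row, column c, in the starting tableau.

The z-row carries the negated objective coefficients: the c entry is -4.

-4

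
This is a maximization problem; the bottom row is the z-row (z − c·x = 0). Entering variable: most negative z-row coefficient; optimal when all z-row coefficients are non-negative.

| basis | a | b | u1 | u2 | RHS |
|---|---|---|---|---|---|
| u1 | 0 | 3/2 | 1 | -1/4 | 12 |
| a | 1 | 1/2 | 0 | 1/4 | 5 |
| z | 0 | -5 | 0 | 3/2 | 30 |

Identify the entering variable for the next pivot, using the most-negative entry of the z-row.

Negative z-row entries: b: -5.
The most negative is -5 in column b, so b enters.

b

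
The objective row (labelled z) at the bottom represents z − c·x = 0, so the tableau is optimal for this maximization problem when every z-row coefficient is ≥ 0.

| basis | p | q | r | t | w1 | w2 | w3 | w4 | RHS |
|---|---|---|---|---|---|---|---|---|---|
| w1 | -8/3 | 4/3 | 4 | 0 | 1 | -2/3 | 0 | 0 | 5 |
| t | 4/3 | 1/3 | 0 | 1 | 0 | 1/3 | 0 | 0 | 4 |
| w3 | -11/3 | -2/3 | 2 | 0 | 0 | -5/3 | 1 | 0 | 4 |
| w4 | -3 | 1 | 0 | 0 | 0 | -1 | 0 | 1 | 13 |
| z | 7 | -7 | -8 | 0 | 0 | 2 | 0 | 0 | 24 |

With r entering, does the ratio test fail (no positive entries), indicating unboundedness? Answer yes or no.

Column r has positive entries in row(s) 1, 3, so the ratio test bounds it — not unbounded.

no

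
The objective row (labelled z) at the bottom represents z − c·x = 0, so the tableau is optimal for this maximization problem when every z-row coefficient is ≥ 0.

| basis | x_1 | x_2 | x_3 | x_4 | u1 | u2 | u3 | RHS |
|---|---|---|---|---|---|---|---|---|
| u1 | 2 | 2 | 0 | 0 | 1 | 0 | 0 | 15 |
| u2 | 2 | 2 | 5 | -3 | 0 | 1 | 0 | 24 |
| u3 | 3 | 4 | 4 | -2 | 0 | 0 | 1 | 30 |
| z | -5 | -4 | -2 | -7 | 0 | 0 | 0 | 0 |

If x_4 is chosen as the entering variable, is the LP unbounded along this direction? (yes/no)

Every constraint-row entry in column x_4 is ≤ 0, so increasing x_4 is unbounded.

yes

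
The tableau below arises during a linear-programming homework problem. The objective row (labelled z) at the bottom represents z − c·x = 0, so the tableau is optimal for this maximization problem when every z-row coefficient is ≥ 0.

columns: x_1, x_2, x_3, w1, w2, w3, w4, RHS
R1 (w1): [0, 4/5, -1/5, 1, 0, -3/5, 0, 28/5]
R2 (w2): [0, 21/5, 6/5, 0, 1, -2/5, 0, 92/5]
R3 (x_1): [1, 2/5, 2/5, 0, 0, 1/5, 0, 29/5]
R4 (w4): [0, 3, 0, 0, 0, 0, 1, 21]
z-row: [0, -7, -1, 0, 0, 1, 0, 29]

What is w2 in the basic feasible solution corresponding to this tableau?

w2 is basic (row 2); its value is the RHS of that row, 92/5.

92/5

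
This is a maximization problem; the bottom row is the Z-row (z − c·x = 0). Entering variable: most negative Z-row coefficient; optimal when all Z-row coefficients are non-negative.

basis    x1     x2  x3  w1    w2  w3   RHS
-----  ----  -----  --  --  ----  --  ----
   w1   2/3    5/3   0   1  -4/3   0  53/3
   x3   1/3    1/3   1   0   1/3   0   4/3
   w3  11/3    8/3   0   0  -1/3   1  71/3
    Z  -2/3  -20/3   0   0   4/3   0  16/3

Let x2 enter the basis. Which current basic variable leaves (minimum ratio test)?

x3

Column x2 entries and ratios — w1: (53/3)/(5/3) = 53/5; x3: (4/3)/(1/3) = 4; w3: (71/3)/(8/3) = 71/8.
Smallest ratio is 4 in the row of x3, so x3 leaves.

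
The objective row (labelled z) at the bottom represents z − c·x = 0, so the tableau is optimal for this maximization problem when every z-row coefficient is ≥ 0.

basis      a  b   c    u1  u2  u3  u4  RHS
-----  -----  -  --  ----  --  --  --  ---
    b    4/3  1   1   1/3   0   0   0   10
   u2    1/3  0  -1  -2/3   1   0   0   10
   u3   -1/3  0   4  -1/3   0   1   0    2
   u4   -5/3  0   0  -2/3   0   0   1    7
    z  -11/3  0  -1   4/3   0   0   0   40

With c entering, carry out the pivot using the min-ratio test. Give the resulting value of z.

81/2

Ratio test on column c — row 1: 10/1 = 10; row 2: entry -1 ≤ 0; row 3: 2/4 = 1/2; row 4: entry 0 ≤ 0. Minimum is 1/2 at row 3 (u3 leaves); pivot element 4.
Pivot on row 3; the z-row RHS becomes 40 − (-1)·(1/2) = 81/2.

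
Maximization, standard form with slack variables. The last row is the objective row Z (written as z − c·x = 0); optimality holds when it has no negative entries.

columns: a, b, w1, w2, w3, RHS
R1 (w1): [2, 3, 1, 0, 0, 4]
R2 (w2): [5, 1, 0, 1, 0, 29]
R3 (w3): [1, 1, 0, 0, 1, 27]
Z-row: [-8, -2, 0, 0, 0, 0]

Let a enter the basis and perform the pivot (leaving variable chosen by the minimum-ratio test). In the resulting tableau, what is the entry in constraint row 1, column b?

3/2

Ratio test on column a — row 1: 4/2 = 2; row 2: 29/5 = 29/5; row 3: 27/1 = 27. Minimum is 2 at row 1 (w1 leaves); pivot element 2.
Divide row 1 by 2; eliminate column a from the other rows.
In the new row 1, the b entry is the old entry divided by the pivot: 3/2 = 3/2.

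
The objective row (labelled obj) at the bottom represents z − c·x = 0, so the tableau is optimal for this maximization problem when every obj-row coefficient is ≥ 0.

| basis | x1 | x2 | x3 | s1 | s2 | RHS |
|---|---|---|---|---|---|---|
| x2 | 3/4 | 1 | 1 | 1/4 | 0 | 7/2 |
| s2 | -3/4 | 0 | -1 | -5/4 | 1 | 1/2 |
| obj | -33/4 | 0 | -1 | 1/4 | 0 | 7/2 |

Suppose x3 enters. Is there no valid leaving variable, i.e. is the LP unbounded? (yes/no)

no

Column x3 has positive entries in row(s) 1, so the ratio test bounds it — not unbounded.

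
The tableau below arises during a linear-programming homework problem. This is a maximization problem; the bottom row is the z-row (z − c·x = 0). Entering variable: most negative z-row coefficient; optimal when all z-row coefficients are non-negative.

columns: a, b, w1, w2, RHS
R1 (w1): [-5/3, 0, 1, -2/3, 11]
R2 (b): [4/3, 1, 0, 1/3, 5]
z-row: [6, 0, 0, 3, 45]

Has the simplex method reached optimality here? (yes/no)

yes

Every z-row coefficient is ≥ 0, so the tableau is optimal.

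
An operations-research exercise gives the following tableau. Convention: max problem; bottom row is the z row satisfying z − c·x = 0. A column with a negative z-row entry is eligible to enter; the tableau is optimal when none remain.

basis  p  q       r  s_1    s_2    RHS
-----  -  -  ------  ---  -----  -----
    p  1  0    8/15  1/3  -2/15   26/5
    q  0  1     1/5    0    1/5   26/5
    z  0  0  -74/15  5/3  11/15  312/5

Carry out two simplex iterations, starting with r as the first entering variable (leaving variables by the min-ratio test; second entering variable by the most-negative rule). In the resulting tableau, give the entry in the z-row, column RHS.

117

Ratio test on column r — row 1: (26/5)/(8/15) = 39/4; row 2: (26/5)/(1/5) = 26. Minimum is 39/4 at row 1 (p leaves); pivot element 8/15.
Divide row 1 by 8/15; eliminate column r from the other rows.
Second iteration: most negative z-row entry is -1/2 in column s_2, so s_2 enters.
Ratio test on column s_2 — row 1: entry -1/4 ≤ 0; row 2: (13/4)/(1/4) = 13. Minimum is 13 at row 2 (q leaves); pivot element 1/4.
Divide row 2 by 1/4; eliminate column s_2 from the other rows.
After both pivots, the entry at the z-row, column RHS is 117.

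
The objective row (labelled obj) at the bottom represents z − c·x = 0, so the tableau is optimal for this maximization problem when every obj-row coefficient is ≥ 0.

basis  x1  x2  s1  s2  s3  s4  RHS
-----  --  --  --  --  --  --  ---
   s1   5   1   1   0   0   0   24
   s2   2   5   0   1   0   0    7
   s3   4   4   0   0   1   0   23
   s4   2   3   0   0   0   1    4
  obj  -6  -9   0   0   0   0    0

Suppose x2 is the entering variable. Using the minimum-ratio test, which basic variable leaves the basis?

Column x2 entries and ratios — s1: 24/1 = 24; s2: 7/5 = 7/5; s3: 23/4 = 23/4; s4: 4/3 = 4/3.
Smallest ratio is 4/3 in the row of s4, so s4 leaves.

s4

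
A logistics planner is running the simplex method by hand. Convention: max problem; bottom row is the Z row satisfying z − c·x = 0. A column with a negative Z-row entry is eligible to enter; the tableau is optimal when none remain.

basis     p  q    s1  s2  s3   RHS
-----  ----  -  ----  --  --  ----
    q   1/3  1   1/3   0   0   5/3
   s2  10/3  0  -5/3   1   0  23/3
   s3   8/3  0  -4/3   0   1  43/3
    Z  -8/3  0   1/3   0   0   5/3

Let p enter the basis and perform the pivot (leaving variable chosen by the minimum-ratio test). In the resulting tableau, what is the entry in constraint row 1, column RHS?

Ratio test on column p — row 1: (5/3)/(1/3) = 5; row 2: (23/3)/(10/3) = 23/10; row 3: (43/3)/(8/3) = 43/8. Minimum is 23/10 at row 2 (s2 leaves); pivot element 10/3.
Divide row 2 by 10/3; eliminate column p from the other rows.
Row 1 update in column RHS: 5/3 − (1/3)·(23/10) = 9/10.

9/10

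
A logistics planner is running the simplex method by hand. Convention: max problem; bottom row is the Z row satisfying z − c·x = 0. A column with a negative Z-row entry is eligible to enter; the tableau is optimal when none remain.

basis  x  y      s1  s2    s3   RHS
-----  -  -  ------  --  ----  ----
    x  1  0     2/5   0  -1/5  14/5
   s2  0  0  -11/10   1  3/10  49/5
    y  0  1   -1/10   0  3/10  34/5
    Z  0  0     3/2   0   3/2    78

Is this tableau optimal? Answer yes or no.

Every Z-row coefficient is ≥ 0, so the tableau is optimal.

yes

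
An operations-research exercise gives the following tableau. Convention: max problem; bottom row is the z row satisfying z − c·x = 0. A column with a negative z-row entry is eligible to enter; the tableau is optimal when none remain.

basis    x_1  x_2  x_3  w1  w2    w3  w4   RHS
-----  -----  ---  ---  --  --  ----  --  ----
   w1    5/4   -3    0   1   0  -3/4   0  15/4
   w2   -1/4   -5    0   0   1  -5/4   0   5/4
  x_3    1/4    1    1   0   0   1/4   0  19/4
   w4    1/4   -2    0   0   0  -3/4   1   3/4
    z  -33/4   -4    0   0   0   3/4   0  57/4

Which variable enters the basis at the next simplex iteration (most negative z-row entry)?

x_1

Negative z-row entries: x_1: -33/4, x_2: -4.
The most negative is -33/4 in column x_1, so x_1 enters.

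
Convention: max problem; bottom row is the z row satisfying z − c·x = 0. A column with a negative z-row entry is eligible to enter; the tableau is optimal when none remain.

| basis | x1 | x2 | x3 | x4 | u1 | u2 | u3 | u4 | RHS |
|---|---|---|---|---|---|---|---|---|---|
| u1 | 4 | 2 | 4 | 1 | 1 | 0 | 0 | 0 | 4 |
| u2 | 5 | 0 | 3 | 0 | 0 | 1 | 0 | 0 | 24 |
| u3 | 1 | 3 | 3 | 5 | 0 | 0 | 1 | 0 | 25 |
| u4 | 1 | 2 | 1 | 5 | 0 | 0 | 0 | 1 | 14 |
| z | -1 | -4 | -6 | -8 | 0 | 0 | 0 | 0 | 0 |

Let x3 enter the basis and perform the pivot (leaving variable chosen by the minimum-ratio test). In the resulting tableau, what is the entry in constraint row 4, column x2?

Ratio test on column x3 — row 1: 4/4 = 1; row 2: 24/3 = 8; row 3: 25/3 = 25/3; row 4: 14/1 = 14. Minimum is 1 at row 1 (u1 leaves); pivot element 4.
Divide row 1 by 4; eliminate column x3 from the other rows.
Row 4 update in column x2: 2 − 1·(1/2) = 3/2.

3/2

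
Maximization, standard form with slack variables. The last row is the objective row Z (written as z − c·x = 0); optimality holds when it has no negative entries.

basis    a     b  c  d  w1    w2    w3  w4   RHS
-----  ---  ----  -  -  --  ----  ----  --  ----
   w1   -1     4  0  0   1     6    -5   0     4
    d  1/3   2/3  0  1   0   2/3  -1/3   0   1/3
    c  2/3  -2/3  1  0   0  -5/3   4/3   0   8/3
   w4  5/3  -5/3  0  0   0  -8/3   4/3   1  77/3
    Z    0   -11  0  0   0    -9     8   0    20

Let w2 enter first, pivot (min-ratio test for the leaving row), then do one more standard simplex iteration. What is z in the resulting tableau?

Ratio test on column w2 — row 1: 4/6 = 2/3; row 2: (1/3)/(2/3) = 1/2; row 3: entry -5/3 ≤ 0; row 4: entry -8/3 ≤ 0. Minimum is 1/2 at row 2 (d leaves); pivot element 2/3.
Pivot on row 2; the Z-row RHS becomes 20 − (-9)·(1/2) = 49/2.
Next entering variable (most negative Z-row entry -2): b.
Ratio test on column b — row 1: entry -2 ≤ 0; row 2: (1/2)/1 = 1/2; row 3: (7/2)/1 = 7/2; row 4: 27/1 = 27. Minimum is 1/2 at row 2 (w2 leaves); pivot element 1.
After the second pivot the Z-row RHS is 49/2 − (-2)·(1/2) = 51/2.

51/2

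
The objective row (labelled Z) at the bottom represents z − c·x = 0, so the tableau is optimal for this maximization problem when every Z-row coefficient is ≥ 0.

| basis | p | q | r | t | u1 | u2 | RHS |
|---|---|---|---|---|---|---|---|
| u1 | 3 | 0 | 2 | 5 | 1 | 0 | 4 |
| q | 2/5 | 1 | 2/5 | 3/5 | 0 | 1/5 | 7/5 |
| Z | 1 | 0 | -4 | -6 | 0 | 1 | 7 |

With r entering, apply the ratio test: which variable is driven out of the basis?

u1

Column r entries and ratios — u1: 4/2 = 2; q: (7/5)/(2/5) = 7/2.
Smallest ratio is 2 in the row of u1, so u1 leaves.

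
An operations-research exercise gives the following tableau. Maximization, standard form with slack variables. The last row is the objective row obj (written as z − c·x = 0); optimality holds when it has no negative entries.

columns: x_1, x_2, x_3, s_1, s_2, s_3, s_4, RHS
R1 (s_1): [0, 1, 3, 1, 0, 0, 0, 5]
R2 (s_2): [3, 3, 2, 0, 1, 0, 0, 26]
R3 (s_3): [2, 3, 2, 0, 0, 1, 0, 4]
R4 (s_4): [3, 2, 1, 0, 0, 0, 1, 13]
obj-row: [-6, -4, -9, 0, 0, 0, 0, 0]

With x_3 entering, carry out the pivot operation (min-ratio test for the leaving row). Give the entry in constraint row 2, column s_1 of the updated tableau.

Ratio test on column x_3 — row 1: 5/3 = 5/3; row 2: 26/2 = 13; row 3: 4/2 = 2; row 4: 13/1 = 13. Minimum is 5/3 at row 1 (s_1 leaves); pivot element 3.
Divide row 1 by 3; eliminate column x_3 from the other rows.
Row 2 update in column s_1: 0 − 2·(1/3) = -2/3.

-2/3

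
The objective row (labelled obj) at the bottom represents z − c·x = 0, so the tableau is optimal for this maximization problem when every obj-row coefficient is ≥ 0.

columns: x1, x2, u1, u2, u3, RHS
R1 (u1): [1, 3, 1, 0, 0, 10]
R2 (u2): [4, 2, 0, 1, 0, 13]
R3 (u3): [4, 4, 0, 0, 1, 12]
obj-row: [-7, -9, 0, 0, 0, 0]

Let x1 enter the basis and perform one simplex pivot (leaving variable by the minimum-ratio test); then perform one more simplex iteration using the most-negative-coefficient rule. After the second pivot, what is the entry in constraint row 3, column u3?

Ratio test on column x1 — row 1: 10/1 = 10; row 2: 13/4 = 13/4; row 3: 12/4 = 3. Minimum is 3 at row 3 (u3 leaves); pivot element 4.
Divide row 3 by 4; eliminate column x1 from the other rows.
Second iteration: most negative obj-row entry is -2 in column x2, so x2 enters.
Ratio test on column x2 — row 1: 7/2 = 7/2; row 2: entry -2 ≤ 0; row 3: 3/1 = 3. Minimum is 3 at row 3 (x1 leaves); pivot element 1.
Divide row 3 by 1; eliminate column x2 from the other rows.
After both pivots, the entry at constraint row 3, column u3 is 1/4.

1/4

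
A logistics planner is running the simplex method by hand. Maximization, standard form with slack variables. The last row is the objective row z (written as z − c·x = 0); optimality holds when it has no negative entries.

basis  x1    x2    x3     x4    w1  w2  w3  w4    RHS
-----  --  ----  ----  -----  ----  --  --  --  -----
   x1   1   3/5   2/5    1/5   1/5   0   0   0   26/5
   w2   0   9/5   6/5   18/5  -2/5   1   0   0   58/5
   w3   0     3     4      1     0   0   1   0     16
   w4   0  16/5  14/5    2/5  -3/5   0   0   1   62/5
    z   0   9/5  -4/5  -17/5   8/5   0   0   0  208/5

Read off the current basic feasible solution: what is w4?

w4 is basic (row 4); its value is the RHS of that row, 62/5.

62/5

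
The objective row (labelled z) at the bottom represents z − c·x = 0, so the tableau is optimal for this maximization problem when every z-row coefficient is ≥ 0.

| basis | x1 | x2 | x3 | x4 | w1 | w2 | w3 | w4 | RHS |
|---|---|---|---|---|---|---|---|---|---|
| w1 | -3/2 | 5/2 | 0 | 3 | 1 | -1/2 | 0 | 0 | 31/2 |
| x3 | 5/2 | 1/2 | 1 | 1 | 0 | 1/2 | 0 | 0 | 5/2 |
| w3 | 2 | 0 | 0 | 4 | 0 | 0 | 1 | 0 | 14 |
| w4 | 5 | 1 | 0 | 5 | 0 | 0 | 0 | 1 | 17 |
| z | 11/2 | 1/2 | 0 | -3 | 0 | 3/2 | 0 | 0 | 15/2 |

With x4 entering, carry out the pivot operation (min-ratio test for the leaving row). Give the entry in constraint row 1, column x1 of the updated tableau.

-9

Ratio test on column x4 — row 1: (31/2)/3 = 31/6; row 2: (5/2)/1 = 5/2; row 3: 14/4 = 7/2; row 4: 17/5 = 17/5. Minimum is 5/2 at row 2 (x3 leaves); pivot element 1.
Divide row 2 by 1; eliminate column x4 from the other rows.
Row 1 update in column x1: -3/2 − 3·(5/2) = -9.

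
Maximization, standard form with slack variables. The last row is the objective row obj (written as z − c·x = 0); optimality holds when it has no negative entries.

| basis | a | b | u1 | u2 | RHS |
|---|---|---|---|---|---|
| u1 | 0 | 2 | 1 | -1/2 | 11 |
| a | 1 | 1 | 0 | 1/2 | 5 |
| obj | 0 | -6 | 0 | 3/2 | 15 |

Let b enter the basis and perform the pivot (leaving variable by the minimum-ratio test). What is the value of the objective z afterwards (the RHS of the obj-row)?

Ratio test on column b — row 1: 11/2 = 11/2; row 2: 5/1 = 5. Minimum is 5 at row 2 (a leaves); pivot element 1.
Pivot on row 2; the obj-row RHS becomes 15 − (-6)·5 = 45.

45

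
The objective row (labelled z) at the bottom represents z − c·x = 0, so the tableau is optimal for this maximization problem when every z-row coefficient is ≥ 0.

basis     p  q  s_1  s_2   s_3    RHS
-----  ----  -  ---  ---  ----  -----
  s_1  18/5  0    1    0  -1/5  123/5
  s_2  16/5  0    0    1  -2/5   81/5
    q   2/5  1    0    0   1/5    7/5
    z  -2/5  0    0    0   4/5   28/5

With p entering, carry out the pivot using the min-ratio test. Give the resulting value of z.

7

Ratio test on column p — row 1: (123/5)/(18/5) = 41/6; row 2: (81/5)/(16/5) = 81/16; row 3: (7/5)/(2/5) = 7/2. Minimum is 7/2 at row 3 (q leaves); pivot element 2/5.
Pivot on row 3; the z-row RHS becomes 28/5 − (-2/5)·(7/2) = 7.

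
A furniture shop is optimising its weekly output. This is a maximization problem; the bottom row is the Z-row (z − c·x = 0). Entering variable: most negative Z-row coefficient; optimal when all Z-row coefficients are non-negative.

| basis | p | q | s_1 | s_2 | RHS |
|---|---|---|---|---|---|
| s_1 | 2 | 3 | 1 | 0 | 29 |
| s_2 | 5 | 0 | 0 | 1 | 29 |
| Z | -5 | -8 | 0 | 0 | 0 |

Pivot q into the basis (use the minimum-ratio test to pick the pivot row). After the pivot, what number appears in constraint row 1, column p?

2/3

Ratio test on column q — row 1: 29/3 = 29/3; row 2: entry 0 ≤ 0. Minimum is 29/3 at row 1 (s_1 leaves); pivot element 3.
Divide row 1 by 3; eliminate column q from the other rows.
In the new row 1, the p entry is the old entry divided by the pivot: 2/3 = 2/3.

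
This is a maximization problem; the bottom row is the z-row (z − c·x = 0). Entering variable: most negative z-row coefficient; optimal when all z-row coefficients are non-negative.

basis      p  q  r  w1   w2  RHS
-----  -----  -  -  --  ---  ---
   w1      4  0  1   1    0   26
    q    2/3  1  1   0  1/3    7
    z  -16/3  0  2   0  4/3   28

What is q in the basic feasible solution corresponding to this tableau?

7

q is basic (row 2); its value is the RHS of that row, 7.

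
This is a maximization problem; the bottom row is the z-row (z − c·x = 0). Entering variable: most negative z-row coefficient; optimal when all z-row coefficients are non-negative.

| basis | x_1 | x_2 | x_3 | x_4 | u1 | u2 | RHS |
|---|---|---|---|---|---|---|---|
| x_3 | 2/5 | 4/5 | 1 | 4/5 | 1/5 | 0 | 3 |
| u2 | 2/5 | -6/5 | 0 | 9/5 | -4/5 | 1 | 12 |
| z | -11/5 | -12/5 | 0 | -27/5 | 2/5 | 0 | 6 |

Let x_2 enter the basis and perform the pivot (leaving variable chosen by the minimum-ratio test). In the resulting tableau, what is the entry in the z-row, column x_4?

Ratio test on column x_2 — row 1: 3/(4/5) = 15/4; row 2: entry -6/5 ≤ 0. Minimum is 15/4 at row 1 (x_3 leaves); pivot element 4/5.
Divide row 1 by 4/5; eliminate column x_2 from the other rows.
z-row update in column x_4: -27/5 − (-12/5)·1 = -3.

-3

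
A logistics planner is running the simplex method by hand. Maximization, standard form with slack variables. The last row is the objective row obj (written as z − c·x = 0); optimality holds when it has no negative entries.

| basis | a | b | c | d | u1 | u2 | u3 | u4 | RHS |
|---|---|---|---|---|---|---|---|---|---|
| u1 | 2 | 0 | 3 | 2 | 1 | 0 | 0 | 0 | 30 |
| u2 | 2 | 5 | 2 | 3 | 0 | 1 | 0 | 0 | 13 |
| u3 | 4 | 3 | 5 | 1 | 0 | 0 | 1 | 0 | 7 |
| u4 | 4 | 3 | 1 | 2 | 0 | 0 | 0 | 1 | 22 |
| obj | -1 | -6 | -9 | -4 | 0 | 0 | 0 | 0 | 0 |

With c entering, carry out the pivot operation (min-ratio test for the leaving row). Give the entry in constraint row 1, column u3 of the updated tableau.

Ratio test on column c — row 1: 30/3 = 10; row 2: 13/2 = 13/2; row 3: 7/5 = 7/5; row 4: 22/1 = 22. Minimum is 7/5 at row 3 (u3 leaves); pivot element 5.
Divide row 3 by 5; eliminate column c from the other rows.
Row 1 update in column u3: 0 − 3·(1/5) = -3/5.

-3/5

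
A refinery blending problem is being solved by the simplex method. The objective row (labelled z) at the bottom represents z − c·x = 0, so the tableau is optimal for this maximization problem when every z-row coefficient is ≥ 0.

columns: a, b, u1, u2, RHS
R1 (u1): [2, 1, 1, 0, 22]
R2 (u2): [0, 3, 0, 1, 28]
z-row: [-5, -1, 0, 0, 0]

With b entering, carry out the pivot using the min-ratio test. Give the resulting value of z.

Ratio test on column b — row 1: 22/1 = 22; row 2: 28/3 = 28/3. Minimum is 28/3 at row 2 (u2 leaves); pivot element 3.
Pivot on row 2; the z-row RHS becomes 0 − (-1)·(28/3) = 28/3.

28/3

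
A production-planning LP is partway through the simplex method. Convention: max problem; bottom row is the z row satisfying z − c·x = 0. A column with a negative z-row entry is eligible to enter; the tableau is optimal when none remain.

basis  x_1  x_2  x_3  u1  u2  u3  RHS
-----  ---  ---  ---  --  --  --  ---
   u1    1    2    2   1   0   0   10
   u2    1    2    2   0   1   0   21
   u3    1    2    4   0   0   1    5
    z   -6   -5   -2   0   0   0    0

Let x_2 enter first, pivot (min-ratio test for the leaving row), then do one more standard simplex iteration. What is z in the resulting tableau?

Ratio test on column x_2 — row 1: 10/2 = 5; row 2: 21/2 = 21/2; row 3: 5/2 = 5/2. Minimum is 5/2 at row 3 (u3 leaves); pivot element 2.
Pivot on row 3; the z-row RHS becomes 0 − (-5)·(5/2) = 25/2.
Next entering variable (most negative z-row entry -7/2): x_1.
Ratio test on column x_1 — row 1: entry 0 ≤ 0; row 2: entry 0 ≤ 0; row 3: (5/2)/(1/2) = 5. Minimum is 5 at row 3 (x_2 leaves); pivot element 1/2.
After the second pivot the z-row RHS is 25/2 − (-7/2)·5 = 30.

30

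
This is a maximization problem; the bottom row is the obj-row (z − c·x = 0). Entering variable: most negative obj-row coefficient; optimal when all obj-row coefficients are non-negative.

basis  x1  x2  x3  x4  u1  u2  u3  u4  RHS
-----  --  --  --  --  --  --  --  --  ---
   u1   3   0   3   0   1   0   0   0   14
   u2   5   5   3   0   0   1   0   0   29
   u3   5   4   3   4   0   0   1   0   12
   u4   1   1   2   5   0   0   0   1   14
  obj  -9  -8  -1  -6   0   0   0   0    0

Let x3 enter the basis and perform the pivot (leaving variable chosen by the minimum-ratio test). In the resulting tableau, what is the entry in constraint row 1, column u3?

-1

Ratio test on column x3 — row 1: 14/3 = 14/3; row 2: 29/3 = 29/3; row 3: 12/3 = 4; row 4: 14/2 = 7. Minimum is 4 at row 3 (u3 leaves); pivot element 3.
Divide row 3 by 3; eliminate column x3 from the other rows.
Row 1 update in column u3: 0 − 3·(1/3) = -1.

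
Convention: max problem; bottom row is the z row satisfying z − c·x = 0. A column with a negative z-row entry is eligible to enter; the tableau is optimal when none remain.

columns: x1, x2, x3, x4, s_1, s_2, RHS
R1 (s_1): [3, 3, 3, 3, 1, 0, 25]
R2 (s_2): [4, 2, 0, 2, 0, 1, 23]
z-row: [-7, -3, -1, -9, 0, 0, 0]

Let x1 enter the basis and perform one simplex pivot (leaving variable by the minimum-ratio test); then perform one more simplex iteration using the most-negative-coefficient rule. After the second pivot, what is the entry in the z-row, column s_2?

-1

Ratio test on column x1 — row 1: 25/3 = 25/3; row 2: 23/4 = 23/4. Minimum is 23/4 at row 2 (s_2 leaves); pivot element 4.
Divide row 2 by 4; eliminate column x1 from the other rows.
Second iteration: most negative z-row entry is -11/2 in column x4, so x4 enters.
Ratio test on column x4 — row 1: (31/4)/(3/2) = 31/6; row 2: (23/4)/(1/2) = 23/2. Minimum is 31/6 at row 1 (s_1 leaves); pivot element 3/2.
Divide row 1 by 3/2; eliminate column x4 from the other rows.
After both pivots, the entry at the z-row, column s_2 is -1.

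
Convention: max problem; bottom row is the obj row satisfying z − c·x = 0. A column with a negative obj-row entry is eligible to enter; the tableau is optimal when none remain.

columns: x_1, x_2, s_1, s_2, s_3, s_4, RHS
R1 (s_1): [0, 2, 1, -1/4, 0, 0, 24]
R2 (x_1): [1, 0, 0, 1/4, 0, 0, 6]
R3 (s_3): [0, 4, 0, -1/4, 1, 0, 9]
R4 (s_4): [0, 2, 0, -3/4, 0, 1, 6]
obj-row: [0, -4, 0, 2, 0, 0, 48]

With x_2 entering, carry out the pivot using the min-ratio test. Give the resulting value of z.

57

Ratio test on column x_2 — row 1: 24/2 = 12; row 2: entry 0 ≤ 0; row 3: 9/4 = 9/4; row 4: 6/2 = 3. Minimum is 9/4 at row 3 (s_3 leaves); pivot element 4.
Pivot on row 3; the obj-row RHS becomes 48 − (-4)·(9/4) = 57.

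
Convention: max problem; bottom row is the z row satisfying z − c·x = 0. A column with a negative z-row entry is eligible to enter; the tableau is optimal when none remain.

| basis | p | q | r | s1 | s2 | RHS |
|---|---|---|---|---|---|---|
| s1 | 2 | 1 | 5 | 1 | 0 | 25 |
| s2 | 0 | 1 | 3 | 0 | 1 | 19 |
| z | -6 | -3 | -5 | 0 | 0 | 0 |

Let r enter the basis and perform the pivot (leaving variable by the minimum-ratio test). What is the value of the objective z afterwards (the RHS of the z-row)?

Ratio test on column r — row 1: 25/5 = 5; row 2: 19/3 = 19/3. Minimum is 5 at row 1 (s1 leaves); pivot element 5.
Pivot on row 1; the z-row RHS becomes 0 − (-5)·5 = 25.

25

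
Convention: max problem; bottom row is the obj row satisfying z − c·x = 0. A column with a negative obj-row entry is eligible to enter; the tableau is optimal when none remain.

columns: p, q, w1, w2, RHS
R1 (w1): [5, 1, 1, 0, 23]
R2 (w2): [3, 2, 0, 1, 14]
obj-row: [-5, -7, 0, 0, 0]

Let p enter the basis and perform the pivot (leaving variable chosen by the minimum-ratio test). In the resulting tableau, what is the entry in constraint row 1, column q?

1/5

Ratio test on column p — row 1: 23/5 = 23/5; row 2: 14/3 = 14/3. Minimum is 23/5 at row 1 (w1 leaves); pivot element 5.
Divide row 1 by 5; eliminate column p from the other rows.
In the new row 1, the q entry is the old entry divided by the pivot: 1/5 = 1/5.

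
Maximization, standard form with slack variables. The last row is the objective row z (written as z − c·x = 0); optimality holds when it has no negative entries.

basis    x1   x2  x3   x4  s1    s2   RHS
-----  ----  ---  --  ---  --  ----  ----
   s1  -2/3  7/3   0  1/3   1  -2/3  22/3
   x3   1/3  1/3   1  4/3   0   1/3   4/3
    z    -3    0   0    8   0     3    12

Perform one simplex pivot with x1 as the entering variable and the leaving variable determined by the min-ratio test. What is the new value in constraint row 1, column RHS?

Ratio test on column x1 — row 1: entry -2/3 ≤ 0; row 2: (4/3)/(1/3) = 4. Minimum is 4 at row 2 (x3 leaves); pivot element 1/3.
Divide row 2 by 1/3; eliminate column x1 from the other rows.
Row 1 update in column RHS: 22/3 − (-2/3)·4 = 10.

10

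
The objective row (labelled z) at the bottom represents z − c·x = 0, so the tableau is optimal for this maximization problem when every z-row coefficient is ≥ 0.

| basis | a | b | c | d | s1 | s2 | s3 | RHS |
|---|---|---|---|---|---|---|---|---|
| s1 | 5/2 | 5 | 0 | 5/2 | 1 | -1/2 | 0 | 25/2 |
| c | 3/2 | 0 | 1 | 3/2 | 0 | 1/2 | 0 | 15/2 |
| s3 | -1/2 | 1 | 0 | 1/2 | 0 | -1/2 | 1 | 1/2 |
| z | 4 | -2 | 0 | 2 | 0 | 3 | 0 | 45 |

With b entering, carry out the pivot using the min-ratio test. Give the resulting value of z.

Ratio test on column b — row 1: (25/2)/5 = 5/2; row 2: entry 0 ≤ 0; row 3: (1/2)/1 = 1/2. Minimum is 1/2 at row 3 (s3 leaves); pivot element 1.
Pivot on row 3; the z-row RHS becomes 45 − (-2)·(1/2) = 46.

46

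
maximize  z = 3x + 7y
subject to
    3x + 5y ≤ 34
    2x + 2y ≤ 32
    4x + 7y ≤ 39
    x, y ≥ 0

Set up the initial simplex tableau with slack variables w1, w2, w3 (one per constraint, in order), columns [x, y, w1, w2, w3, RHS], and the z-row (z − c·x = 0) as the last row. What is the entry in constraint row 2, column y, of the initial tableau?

2

Constraint 2 has coefficient 2 on y.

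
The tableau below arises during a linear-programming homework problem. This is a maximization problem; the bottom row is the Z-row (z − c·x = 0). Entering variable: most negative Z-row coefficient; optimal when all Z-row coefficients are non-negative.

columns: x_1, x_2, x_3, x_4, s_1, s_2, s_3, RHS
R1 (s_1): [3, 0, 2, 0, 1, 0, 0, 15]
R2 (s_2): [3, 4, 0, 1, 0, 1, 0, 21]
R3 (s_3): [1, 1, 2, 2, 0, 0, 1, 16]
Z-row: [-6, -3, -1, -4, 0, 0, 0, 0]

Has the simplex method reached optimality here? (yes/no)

The Z-row has a negative entry -6 in column x_1, so it is not optimal.

no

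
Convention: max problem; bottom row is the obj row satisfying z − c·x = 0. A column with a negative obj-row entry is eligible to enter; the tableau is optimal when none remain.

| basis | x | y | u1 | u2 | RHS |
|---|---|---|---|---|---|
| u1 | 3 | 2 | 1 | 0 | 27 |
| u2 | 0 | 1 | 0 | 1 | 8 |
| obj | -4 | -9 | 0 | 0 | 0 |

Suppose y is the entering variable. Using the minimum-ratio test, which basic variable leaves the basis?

u2

Column y entries and ratios — u1: 27/2 = 27/2; u2: 8/1 = 8.
Smallest ratio is 8 in the row of u2, so u2 leaves.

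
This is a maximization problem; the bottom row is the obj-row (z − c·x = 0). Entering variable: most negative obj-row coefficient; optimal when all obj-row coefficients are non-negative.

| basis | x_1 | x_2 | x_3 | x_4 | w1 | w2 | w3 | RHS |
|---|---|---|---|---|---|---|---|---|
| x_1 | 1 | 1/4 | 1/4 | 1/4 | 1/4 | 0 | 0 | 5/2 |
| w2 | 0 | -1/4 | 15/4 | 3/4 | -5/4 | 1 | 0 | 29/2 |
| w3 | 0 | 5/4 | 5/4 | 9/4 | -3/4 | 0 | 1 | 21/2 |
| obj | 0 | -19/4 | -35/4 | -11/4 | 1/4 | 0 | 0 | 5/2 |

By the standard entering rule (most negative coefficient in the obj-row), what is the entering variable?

Negative obj-row entries: x_2: -19/4, x_3: -35/4, x_4: -11/4.
The most negative is -35/4 in column x_3, so x_3 enters.

x_3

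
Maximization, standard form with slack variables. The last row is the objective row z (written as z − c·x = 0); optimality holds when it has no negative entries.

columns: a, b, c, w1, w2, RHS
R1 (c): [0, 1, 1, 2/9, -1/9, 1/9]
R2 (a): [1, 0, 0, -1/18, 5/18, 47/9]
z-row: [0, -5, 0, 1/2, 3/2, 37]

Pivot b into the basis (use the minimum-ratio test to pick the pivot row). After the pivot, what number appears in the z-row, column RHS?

Ratio test on column b — row 1: (1/9)/1 = 1/9; row 2: entry 0 ≤ 0. Minimum is 1/9 at row 1 (c leaves); pivot element 1.
Divide row 1 by 1; eliminate column b from the other rows.
z-row update in column RHS: 37 − (-5)·(1/9) = 338/9.

338/9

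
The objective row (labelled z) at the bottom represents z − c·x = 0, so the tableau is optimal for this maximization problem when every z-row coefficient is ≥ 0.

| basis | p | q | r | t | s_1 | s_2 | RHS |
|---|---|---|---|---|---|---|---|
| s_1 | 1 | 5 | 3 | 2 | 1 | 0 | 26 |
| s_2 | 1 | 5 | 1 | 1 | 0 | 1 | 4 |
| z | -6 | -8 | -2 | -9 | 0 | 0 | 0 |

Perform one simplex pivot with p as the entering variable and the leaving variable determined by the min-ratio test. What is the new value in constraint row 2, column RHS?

Ratio test on column p — row 1: 26/1 = 26; row 2: 4/1 = 4. Minimum is 4 at row 2 (s_2 leaves); pivot element 1.
Divide row 2 by 1; eliminate column p from the other rows.
In the new row 2, the RHS entry is the old entry divided by the pivot: 4/1 = 4.

4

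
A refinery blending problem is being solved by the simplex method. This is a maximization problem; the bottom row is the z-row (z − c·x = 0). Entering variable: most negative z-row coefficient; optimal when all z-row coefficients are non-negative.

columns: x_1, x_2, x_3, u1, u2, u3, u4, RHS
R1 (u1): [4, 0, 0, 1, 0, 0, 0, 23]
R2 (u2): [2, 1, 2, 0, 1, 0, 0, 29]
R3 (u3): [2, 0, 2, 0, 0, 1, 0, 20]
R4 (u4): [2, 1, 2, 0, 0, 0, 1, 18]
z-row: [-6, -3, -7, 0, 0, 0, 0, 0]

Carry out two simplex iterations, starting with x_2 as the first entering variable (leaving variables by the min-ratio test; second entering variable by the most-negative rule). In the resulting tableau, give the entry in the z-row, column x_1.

1

Ratio test on column x_2 — row 1: entry 0 ≤ 0; row 2: 29/1 = 29; row 3: entry 0 ≤ 0; row 4: 18/1 = 18. Minimum is 18 at row 4 (u4 leaves); pivot element 1.
Divide row 4 by 1; eliminate column x_2 from the other rows.
Second iteration: most negative z-row entry is -1 in column x_3, so x_3 enters.
Ratio test on column x_3 — row 1: entry 0 ≤ 0; row 2: entry 0 ≤ 0; row 3: 20/2 = 10; row 4: 18/2 = 9. Minimum is 9 at row 4 (x_2 leaves); pivot element 2.
Divide row 4 by 2; eliminate column x_3 from the other rows.
After both pivots, the entry at the z-row, column x_1 is 1.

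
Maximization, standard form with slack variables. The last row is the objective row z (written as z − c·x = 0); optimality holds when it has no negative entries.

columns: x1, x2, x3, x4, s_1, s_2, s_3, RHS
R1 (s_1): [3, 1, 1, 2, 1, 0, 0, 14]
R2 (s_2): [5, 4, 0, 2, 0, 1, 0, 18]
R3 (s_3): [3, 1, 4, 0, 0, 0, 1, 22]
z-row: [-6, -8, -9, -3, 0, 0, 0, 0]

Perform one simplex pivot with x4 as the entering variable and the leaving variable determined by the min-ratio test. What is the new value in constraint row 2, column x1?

2

Ratio test on column x4 — row 1: 14/2 = 7; row 2: 18/2 = 9; row 3: entry 0 ≤ 0. Minimum is 7 at row 1 (s_1 leaves); pivot element 2.
Divide row 1 by 2; eliminate column x4 from the other rows.
Row 2 update in column x1: 5 − 2·(3/2) = 2.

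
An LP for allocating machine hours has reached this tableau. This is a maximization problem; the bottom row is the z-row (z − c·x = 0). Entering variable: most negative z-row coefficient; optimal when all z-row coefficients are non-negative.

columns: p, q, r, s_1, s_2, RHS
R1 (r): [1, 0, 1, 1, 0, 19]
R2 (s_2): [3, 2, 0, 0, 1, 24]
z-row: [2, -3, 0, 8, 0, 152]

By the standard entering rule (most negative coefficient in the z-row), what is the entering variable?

Negative z-row entries: q: -3.
The most negative is -3 in column q, so q enters.

q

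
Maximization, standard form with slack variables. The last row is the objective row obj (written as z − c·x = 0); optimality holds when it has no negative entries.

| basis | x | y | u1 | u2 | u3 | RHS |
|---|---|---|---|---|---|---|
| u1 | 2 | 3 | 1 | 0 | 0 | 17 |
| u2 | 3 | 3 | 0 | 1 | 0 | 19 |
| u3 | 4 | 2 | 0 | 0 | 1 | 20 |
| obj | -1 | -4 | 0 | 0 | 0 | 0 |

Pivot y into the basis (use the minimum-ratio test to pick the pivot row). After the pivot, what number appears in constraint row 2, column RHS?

2

Ratio test on column y — row 1: 17/3 = 17/3; row 2: 19/3 = 19/3; row 3: 20/2 = 10. Minimum is 17/3 at row 1 (u1 leaves); pivot element 3.
Divide row 1 by 3; eliminate column y from the other rows.
Row 2 update in column RHS: 19 − 3·(17/3) = 2.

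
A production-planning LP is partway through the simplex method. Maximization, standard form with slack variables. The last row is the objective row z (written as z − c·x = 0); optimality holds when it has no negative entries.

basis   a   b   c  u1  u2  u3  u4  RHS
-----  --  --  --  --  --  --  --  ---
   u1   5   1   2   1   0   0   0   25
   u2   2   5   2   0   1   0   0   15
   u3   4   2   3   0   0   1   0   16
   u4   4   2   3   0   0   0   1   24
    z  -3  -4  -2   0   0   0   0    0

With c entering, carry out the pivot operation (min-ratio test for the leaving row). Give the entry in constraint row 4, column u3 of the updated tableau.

Ratio test on column c — row 1: 25/2 = 25/2; row 2: 15/2 = 15/2; row 3: 16/3 = 16/3; row 4: 24/3 = 8. Minimum is 16/3 at row 3 (u3 leaves); pivot element 3.
Divide row 3 by 3; eliminate column c from the other rows.
Row 4 update in column u3: 0 − 3·(1/3) = -1.

-1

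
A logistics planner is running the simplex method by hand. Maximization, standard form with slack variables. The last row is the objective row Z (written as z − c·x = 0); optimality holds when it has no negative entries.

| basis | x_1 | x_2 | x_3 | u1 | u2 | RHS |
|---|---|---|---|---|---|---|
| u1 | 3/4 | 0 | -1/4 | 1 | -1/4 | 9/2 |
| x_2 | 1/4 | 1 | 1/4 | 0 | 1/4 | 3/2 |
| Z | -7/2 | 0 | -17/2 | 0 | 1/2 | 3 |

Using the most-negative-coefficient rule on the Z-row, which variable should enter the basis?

Negative Z-row entries: x_1: -7/2, x_3: -17/2.
The most negative is -17/2 in column x_3, so x_3 enters.

x_3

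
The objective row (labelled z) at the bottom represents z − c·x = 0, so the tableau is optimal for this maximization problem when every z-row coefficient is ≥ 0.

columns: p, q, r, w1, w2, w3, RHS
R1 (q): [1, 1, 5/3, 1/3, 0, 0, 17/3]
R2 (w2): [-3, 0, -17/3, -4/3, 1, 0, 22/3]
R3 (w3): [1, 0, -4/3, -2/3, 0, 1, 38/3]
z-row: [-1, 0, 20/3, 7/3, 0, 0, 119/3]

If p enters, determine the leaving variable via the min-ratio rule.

q

Column p entries and ratios — q: (17/3)/1 = 17/3; w2: -3 ≤ 0, skip; w3: (38/3)/1 = 38/3.
Smallest ratio is 17/3 in the row of q, so q leaves.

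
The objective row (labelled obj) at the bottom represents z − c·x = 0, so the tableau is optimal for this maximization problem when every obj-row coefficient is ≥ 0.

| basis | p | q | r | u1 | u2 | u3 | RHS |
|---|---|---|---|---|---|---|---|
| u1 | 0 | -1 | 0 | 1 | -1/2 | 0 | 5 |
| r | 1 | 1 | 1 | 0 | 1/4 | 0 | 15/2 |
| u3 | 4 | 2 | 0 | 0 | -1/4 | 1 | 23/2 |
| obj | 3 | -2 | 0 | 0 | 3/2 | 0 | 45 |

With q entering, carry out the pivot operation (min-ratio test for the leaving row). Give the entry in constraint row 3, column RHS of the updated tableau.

23/4

Ratio test on column q — row 1: entry -1 ≤ 0; row 2: (15/2)/1 = 15/2; row 3: (23/2)/2 = 23/4. Minimum is 23/4 at row 3 (u3 leaves); pivot element 2.
Divide row 3 by 2; eliminate column q from the other rows.
In the new row 3, the RHS entry is the old entry divided by the pivot: (23/2)/2 = 23/4.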